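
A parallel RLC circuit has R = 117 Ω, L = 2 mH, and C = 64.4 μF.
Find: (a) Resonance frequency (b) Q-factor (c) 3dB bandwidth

Step 1 — Resonance: ω₀ = 1/√(LC) = 1/√(0.002·6.44e-05) = 2786 rad/s.
Step 2 — f₀ = ω₀/(2π) = 443.5 Hz.
Step 3 — Parallel Q: Q = R/(ω₀L) = 117/(2786·0.002) = 20.99.
Step 4 — Bandwidth: Δω = ω₀/Q = 132.7 rad/s; BW = Δω/(2π) = 21.12 Hz.

(a) f₀ = 443.5 Hz  (b) Q = 20.99  (c) BW = 21.12 Hz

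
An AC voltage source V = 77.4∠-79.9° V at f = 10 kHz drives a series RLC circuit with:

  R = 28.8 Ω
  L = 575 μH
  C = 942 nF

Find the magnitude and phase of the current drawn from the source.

Step 1 — Angular frequency: ω = 2π·f = 2π·1e+04 = 6.283e+04 rad/s.
Step 2 — Component impedances:
  R: Z = R = 28.8 Ω
  L: Z = jωL = j·6.283e+04·0.000575 = 0 + j36.13 Ω
  C: Z = 1/(jωC) = -j/(ω·C) = 0 - j16.9 Ω
Step 3 — Series combination: Z_total = R + L + C = 28.8 + j19.23 Ω = 34.63∠33.7° Ω.
Step 4 — Source phasor: V = 77.4∠-79.9° V = 13.57 - j76.2 V.
Step 5 — Ohm's law: I = V / Z_total = (13.57 - j76.2) / (28.8 + j19.23) = -0.896 - j2.047 A.
Step 6 — Convert to polar: |I| = 2.235 A, ∠I = -113.6°.

I = 2.235∠-113.6° A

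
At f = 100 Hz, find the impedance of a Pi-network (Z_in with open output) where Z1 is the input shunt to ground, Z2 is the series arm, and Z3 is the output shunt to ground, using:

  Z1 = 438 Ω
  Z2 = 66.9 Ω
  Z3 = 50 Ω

Step 1 — Angular frequency: ω = 2π·f = 2π·100 = 628.3 rad/s.
Step 2 — Component impedances:
  Z1: Z = R = 438 Ω
  Z2: Z = R = 66.9 Ω
  Z3: Z = R = 50 Ω
Step 3 — With open output, the series arm Z2 and the output shunt Z3 appear in series to ground: Z2 + Z3 = 116.9 Ω.
Step 4 — Parallel with input shunt Z1: Z_in = Z1 || (Z2 + Z3) = 92.27 Ω = 92.27∠0.0° Ω.

Z = 92.27 Ω = 92.27∠0.0° Ω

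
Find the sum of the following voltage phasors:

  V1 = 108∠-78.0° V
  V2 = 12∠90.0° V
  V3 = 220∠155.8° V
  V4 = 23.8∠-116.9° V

Step 1 — Convert each phasor to rectangular form:
  V1 = 108·(cos(-78.0°) + j·sin(-78.0°)) = 22.45 - j105.6 V
  V2 = 12·(cos(90.0°) + j·sin(90.0°)) = 0 + j12 V
  V3 = 220·(cos(155.8°) + j·sin(155.8°)) = -200.7 + j90.18 V
  V4 = 23.8·(cos(-116.9°) + j·sin(-116.9°)) = -10.77 - j21.22 V
Step 2 — Sum components: V_total = -189 - j24.68 V.
Step 3 — Convert to polar: |V_total| = 190.6 V, ∠V_total = -172.6°.

V_total = 190.6∠-172.6° V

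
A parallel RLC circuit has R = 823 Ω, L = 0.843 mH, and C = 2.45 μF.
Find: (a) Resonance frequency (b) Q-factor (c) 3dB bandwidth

Step 1 — Resonance: ω₀ = 1/√(LC) = 1/√(0.000843·2.45e-06) = 2.2e+04 rad/s.
Step 2 — f₀ = ω₀/(2π) = 3502 Hz.
Step 3 — Parallel Q: Q = R/(ω₀L) = 823/(2.2e+04·0.000843) = 44.37.
Step 4 — Bandwidth: Δω = ω₀/Q = 495.9 rad/s; BW = Δω/(2π) = 78.93 Hz.

(a) f₀ = 3502 Hz  (b) Q = 44.37  (c) BW = 78.93 Hz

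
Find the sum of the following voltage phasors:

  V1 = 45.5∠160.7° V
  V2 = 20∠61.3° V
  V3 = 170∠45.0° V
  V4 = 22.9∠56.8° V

Step 1 — Convert each phasor to rectangular form:
  V1 = 45.5·(cos(160.7°) + j·sin(160.7°)) = -42.94 + j15.04 V
  V2 = 20·(cos(61.3°) + j·sin(61.3°)) = 9.604 + j17.54 V
  V3 = 170·(cos(45.0°) + j·sin(45.0°)) = 120.2 + j120.2 V
  V4 = 22.9·(cos(56.8°) + j·sin(56.8°)) = 12.54 + j19.16 V
Step 2 — Sum components: V_total = 99.41 + j172 V.
Step 3 — Convert to polar: |V_total| = 198.6 V, ∠V_total = 60.0°.

V_total = 198.6∠60.0° V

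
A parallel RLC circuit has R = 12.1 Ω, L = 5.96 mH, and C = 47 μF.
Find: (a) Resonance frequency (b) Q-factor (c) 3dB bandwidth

Step 1 — Resonance: ω₀ = 1/√(LC) = 1/√(0.00596·4.7e-05) = 1889 rad/s.
Step 2 — f₀ = ω₀/(2π) = 300.7 Hz.
Step 3 — Parallel Q: Q = R/(ω₀L) = 12.1/(1889·0.00596) = 1.075.
Step 4 — Bandwidth: Δω = ω₀/Q = 1758 rad/s; BW = Δω/(2π) = 279.9 Hz.

(a) f₀ = 300.7 Hz  (b) Q = 1.075  (c) BW = 279.9 Hz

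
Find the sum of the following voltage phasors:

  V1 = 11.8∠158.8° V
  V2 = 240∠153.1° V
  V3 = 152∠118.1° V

Step 1 — Convert each phasor to rectangular form:
  V1 = 11.8·(cos(158.8°) + j·sin(158.8°)) = -11 + j4.267 V
  V2 = 240·(cos(153.1°) + j·sin(153.1°)) = -214 + j108.6 V
  V3 = 152·(cos(118.1°) + j·sin(118.1°)) = -71.59 + j134.1 V
Step 2 — Sum components: V_total = -296.6 + j246.9 V.
Step 3 — Convert to polar: |V_total| = 386 V, ∠V_total = 140.2°.

V_total = 386∠140.2° V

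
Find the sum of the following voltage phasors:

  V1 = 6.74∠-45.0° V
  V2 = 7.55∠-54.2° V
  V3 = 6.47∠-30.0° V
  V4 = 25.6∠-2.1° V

Step 1 — Convert each phasor to rectangular form:
  V1 = 6.74·(cos(-45.0°) + j·sin(-45.0°)) = 4.766 - j4.766 V
  V2 = 7.55·(cos(-54.2°) + j·sin(-54.2°)) = 4.416 - j6.124 V
  V3 = 6.47·(cos(-30.0°) + j·sin(-30.0°)) = 5.603 - j3.235 V
  V4 = 25.6·(cos(-2.1°) + j·sin(-2.1°)) = 25.58 - j0.9381 V
Step 2 — Sum components: V_total = 40.37 - j15.06 V.
Step 3 — Convert to polar: |V_total| = 43.09 V, ∠V_total = -20.5°.

V_total = 43.09∠-20.5° V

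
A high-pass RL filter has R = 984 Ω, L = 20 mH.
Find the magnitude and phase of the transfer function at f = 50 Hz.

Step 1 — Angular frequency: ω = 2π·50 = 314.2 rad/s.
Step 2 — Transfer function: H(jω) = jωL/(R + jωL).
Step 3 — Numerator jωL = j·6.283; denominator R + jωL = 984 + j6.283.
Step 4 — H = 4.077e-05 + j0.006385.
Step 5 — Magnitude: |H| = 0.006385 (-43.9 dB); phase: φ = 89.6°.

|H| = 0.006385 (-43.9 dB), φ = 89.6°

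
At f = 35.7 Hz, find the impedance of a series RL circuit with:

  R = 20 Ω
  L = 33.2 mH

Step 1 — Angular frequency: ω = 2π·f = 2π·35.7 = 224.3 rad/s.
Step 2 — Component impedances:
  R: Z = R = 20 Ω
  L: Z = jωL = j·224.3·0.0332 = 0 + j7.447 Ω
Step 3 — Series combination: Z_total = R + L = 20 + j7.447 Ω = 21.34∠20.4° Ω.

Z = 20 + j7.447 Ω = 21.34∠20.4° Ω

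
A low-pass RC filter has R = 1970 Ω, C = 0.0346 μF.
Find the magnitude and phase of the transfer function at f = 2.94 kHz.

Step 1 — Angular frequency: ω = 2π·2940 = 1.847e+04 rad/s.
Step 2 — Transfer function: H(jω) = 1/(1 + jωRC).
Step 3 — Denominator: 1 + jωRC = 1 + j·1.847e+04·1970·3.46e-08 = 1 + j1.259.
Step 4 — H = 0.3868 - j0.487.
Step 5 — Magnitude: |H| = 0.6219 (-4.1 dB); phase: φ = -51.5°.

|H| = 0.6219 (-4.1 dB), φ = -51.5°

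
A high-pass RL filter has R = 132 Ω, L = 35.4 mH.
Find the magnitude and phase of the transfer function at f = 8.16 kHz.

Step 1 — Angular frequency: ω = 2π·8160 = 5.127e+04 rad/s.
Step 2 — Transfer function: H(jω) = jωL/(R + jωL).
Step 3 — Numerator jωL = j·1815; denominator R + jωL = 132 + j1815.
Step 4 — H = 0.9947 + j0.07235.
Step 5 — Magnitude: |H| = 0.9974 (-0.0 dB); phase: φ = 4.2°.

|H| = 0.9974 (-0.0 dB), φ = 4.2°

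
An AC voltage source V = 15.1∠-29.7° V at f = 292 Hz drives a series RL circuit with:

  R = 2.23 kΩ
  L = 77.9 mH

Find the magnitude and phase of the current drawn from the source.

Step 1 — Angular frequency: ω = 2π·f = 2π·292 = 1835 rad/s.
Step 2 — Component impedances:
  R: Z = R = 2230 Ω
  L: Z = jωL = j·1835·0.0779 = 0 + j142.9 Ω
Step 3 — Series combination: Z_total = R + L = 2230 + j142.9 Ω = 2235∠3.7° Ω.
Step 4 — Source phasor: V = 15.1∠-29.7° V = 13.12 - j7.481 V.
Step 5 — Ohm's law: I = V / Z_total = (13.12 - j7.481) / (2230 + j142.9) = 0.005644 - j0.003717 A.
Step 6 — Convert to polar: |I| = 0.006757 A, ∠I = -33.4°.

I = 0.006757∠-33.4° A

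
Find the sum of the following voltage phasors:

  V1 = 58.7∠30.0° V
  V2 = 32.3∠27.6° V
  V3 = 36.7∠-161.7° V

Step 1 — Convert each phasor to rectangular form:
  V1 = 58.7·(cos(30.0°) + j·sin(30.0°)) = 50.84 + j29.35 V
  V2 = 32.3·(cos(27.6°) + j·sin(27.6°)) = 28.62 + j14.96 V
  V3 = 36.7·(cos(-161.7°) + j·sin(-161.7°)) = -34.84 - j11.52 V
Step 2 — Sum components: V_total = 44.62 + j32.79 V.
Step 3 — Convert to polar: |V_total| = 55.37 V, ∠V_total = 36.3°.

V_total = 55.37∠36.3° V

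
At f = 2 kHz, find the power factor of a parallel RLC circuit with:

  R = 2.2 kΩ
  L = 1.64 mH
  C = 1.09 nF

Step 1 — Angular frequency: ω = 2π·f = 2π·2000 = 1.257e+04 rad/s.
Step 2 — Component impedances:
  R: Z = R = 2200 Ω
  L: Z = jωL = j·1.257e+04·0.00164 = 0 + j20.61 Ω
  C: Z = 1/(jωC) = -j/(ω·C) = 0 - j7.301e+04 Ω
Step 3 — Parallel combination: 1/Z_total = 1/R + 1/L + 1/C; Z_total = 0.1931 + j20.61 Ω = 20.61∠89.5° Ω.
Step 4 — Power factor: PF = cos(φ) = Re(Z)/|Z| = 0.19315/20.614 = 0.00937.
Step 5 — Type: Im(Z) = 20.61 ⇒ lagging (phase φ = 89.5°).

PF = 0.00937 (lagging, φ = 89.5°)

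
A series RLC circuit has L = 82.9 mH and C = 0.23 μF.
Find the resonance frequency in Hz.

Step 1 — Resonance condition Im(Z)=0 gives ω₀ = 1/√(LC).
Step 2 — ω₀ = 1/√(0.0829·2.3e-07) = 7242 rad/s.
Step 3 — f₀ = ω₀/(2π) = 1153 Hz.

f₀ = 1153 Hz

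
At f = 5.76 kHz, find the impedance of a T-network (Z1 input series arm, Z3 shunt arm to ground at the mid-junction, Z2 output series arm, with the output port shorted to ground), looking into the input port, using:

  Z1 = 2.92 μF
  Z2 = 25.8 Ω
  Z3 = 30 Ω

Step 1 — Angular frequency: ω = 2π·f = 2π·5760 = 3.619e+04 rad/s.
Step 2 — Component impedances:
  Z1: Z = 1/(jωC) = -j/(ω·C) = 0 - j9.463 Ω
  Z2: Z = R = 25.8 Ω
  Z3: Z = R = 30 Ω
Step 3 — With the output port shorted to ground, the output series arm Z2 runs from the junction to ground; the shunt arm Z3 also runs from the junction to ground. They appear in parallel: Z3 || Z2 = 13.87 Ω.
Step 4 — Series with input arm Z1: Z_in = Z1 + (Z3 || Z2) = 13.87 - j9.463 Ω = 16.79∠-34.3° Ω.

Z = 13.87 - j9.463 Ω = 16.79∠-34.3° Ω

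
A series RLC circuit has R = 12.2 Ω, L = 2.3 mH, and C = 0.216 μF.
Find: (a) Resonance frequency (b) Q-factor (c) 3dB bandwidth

Step 1 — Resonance condition Im(Z)=0 gives ω₀ = 1/√(LC).
Step 2 — ω₀ = 1/√(0.0023·2.16e-07) = 4.487e+04 rad/s.
Step 3 — f₀ = ω₀/(2π) = 7141 Hz.
Step 4 — Series Q: Q = ω₀L/R = 4.487e+04·0.0023/12.2 = 8.458.
Step 5 — 3dB bandwidth: Δω = ω₀/Q = 5304 rad/s; BW = Δω/(2π) = 844.2 Hz.

(a) f₀ = 7141 Hz  (b) Q = 8.458  (c) BW = 844.2 Hz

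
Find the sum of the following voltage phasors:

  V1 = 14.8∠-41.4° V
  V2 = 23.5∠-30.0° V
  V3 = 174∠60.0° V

Step 1 — Convert each phasor to rectangular form:
  V1 = 14.8·(cos(-41.4°) + j·sin(-41.4°)) = 11.1 - j9.787 V
  V2 = 23.5·(cos(-30.0°) + j·sin(-30.0°)) = 20.35 - j11.75 V
  V3 = 174·(cos(60.0°) + j·sin(60.0°)) = 87 + j150.7 V
Step 2 — Sum components: V_total = 118.5 + j129.2 V.
Step 3 — Convert to polar: |V_total| = 175.2 V, ∠V_total = 47.5°.

V_total = 175.2∠47.5° V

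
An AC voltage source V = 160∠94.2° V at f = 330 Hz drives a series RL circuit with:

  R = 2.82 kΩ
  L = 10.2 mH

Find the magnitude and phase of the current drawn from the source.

Step 1 — Angular frequency: ω = 2π·f = 2π·330 = 2073 rad/s.
Step 2 — Component impedances:
  R: Z = R = 2820 Ω
  L: Z = jωL = j·2073·0.0102 = 0 + j21.15 Ω
Step 3 — Series combination: Z_total = R + L = 2820 + j21.15 Ω = 2820∠0.4° Ω.
Step 4 — Source phasor: V = 160∠94.2° V = -11.72 + j159.6 V.
Step 5 — Ohm's law: I = V / Z_total = (-11.72 + j159.6) / (2820 + j21.15) = -0.003731 + j0.05661 A.
Step 6 — Convert to polar: |I| = 0.05674 A, ∠I = 93.8°.

I = 0.05674∠93.8° A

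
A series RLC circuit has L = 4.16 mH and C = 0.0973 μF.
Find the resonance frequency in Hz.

Step 1 — Resonance condition Im(Z)=0 gives ω₀ = 1/√(LC).
Step 2 — ω₀ = 1/√(0.00416·9.73e-08) = 4.97e+04 rad/s.
Step 3 — f₀ = ω₀/(2π) = 7911 Hz.

f₀ = 7911 Hz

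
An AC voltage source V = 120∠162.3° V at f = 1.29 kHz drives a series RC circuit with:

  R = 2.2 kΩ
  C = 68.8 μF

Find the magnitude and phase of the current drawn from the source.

Step 1 — Angular frequency: ω = 2π·f = 2π·1290 = 8105 rad/s.
Step 2 — Component impedances:
  R: Z = R = 2200 Ω
  C: Z = 1/(jωC) = -j/(ω·C) = 0 - j1.793 Ω
Step 3 — Series combination: Z_total = R + C = 2200 - j1.793 Ω = 2200∠-0.0° Ω.
Step 4 — Source phasor: V = 120∠162.3° V = -114.3 + j36.48 V.
Step 5 — Ohm's law: I = V / Z_total = (-114.3 + j36.48) / (2200 - j1.793) = -0.05198 + j0.01654 A.
Step 6 — Convert to polar: |I| = 0.05455 A, ∠I = 162.3°.

I = 0.05455∠162.3° A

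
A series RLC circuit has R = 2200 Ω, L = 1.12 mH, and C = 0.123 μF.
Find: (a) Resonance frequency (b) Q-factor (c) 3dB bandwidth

Step 1 — Resonance: ω₀ = 1/√(LC) = 1/√(0.00112·1.23e-07) = 8.52e+04 rad/s.
Step 2 — f₀ = ω₀/(2π) = 1.356e+04 Hz.
Step 3 — Series Q: Q = ω₀L/R = 8.52e+04·0.00112/2200 = 0.04337.
Step 4 — Bandwidth: Δω = ω₀/Q = 1.964e+06 rad/s; BW = Δω/(2π) = 3.126e+05 Hz.

(a) f₀ = 1.356e+04 Hz  (b) Q = 0.04337  (c) BW = 3.126e+05 Hz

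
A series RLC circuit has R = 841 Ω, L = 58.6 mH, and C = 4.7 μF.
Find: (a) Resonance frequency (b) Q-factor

Step 1 — Resonance condition Im(Z)=0 gives ω₀ = 1/√(LC).
Step 2 — ω₀ = 1/√(0.0586·4.7e-06) = 1905 rad/s.
Step 3 — f₀ = ω₀/(2π) = 303.3 Hz.
Step 4 — Series Q: Q = ω₀L/R = 1905·0.0586/841 = 0.1328.

(a) f₀ = 303.3 Hz  (b) Q = 0.1328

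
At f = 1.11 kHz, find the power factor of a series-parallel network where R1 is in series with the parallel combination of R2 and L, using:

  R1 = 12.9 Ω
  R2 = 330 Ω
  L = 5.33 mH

Step 1 — Angular frequency: ω = 2π·f = 2π·1110 = 6974 rad/s.
Step 2 — Component impedances:
  R1: Z = R = 12.9 Ω
  R2: Z = R = 330 Ω
  L: Z = jωL = j·6974·0.00533 = 0 + j37.17 Ω
Step 3 — Parallel branch: R2 || L = 1/(1/R2 + 1/L) = 4.135 + j36.71 Ω.
Step 4 — Series with R1: Z_total = R1 + (R2 || L) = 17.03 + j36.71 Ω = 40.47∠65.1° Ω.
Step 5 — Power factor: PF = cos(φ) = Re(Z)/|Z| = 17.0349/40.4676 = 0.421.
Step 6 — Type: Im(Z) = 36.71 ⇒ lagging (phase φ = 65.1°).

PF = 0.421 (lagging, φ = 65.1°)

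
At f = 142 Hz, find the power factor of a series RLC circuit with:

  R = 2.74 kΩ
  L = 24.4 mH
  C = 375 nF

Step 1 — Angular frequency: ω = 2π·f = 2π·142 = 892.2 rad/s.
Step 2 — Component impedances:
  R: Z = R = 2740 Ω
  L: Z = jωL = j·892.2·0.0244 = 0 + j21.77 Ω
  C: Z = 1/(jωC) = -j/(ω·C) = 0 - j2989 Ω
Step 3 — Series combination: Z_total = R + L + C = 2740 - j2967 Ω = 4039∠-47.3° Ω.
Step 4 — Power factor: PF = cos(φ) = Re(Z)/|Z| = 2740/4039 = 0.6784.
Step 5 — Type: Im(Z) = -2967 ⇒ leading (phase φ = -47.3°).

PF = 0.6784 (leading, φ = -47.3°)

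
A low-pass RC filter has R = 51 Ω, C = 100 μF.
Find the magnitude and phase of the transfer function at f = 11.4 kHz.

Step 1 — Angular frequency: ω = 2π·1.14e+04 = 7.163e+04 rad/s.
Step 2 — Transfer function: H(jω) = 1/(1 + jωRC).
Step 3 — Denominator: 1 + jωRC = 1 + j·7.163e+04·51·0.0001 = 1 + j365.3.
Step 4 — H = 7.494e-06 - j0.002737.
Step 5 — Magnitude: |H| = 0.002737 (-51.3 dB); phase: φ = -89.8°.

|H| = 0.002737 (-51.3 dB), φ = -89.8°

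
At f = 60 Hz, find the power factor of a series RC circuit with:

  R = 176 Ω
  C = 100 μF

Step 1 — Angular frequency: ω = 2π·f = 2π·60 = 377 rad/s.
Step 2 — Component impedances:
  R: Z = R = 176 Ω
  C: Z = 1/(jωC) = -j/(ω·C) = 0 - j26.53 Ω
Step 3 — Series combination: Z_total = R + C = 176 - j26.53 Ω = 178∠-8.6° Ω.
Step 4 — Power factor: PF = cos(φ) = Re(Z)/|Z| = 176/178 = 0.9888.
Step 5 — Type: Im(Z) = -26.53 ⇒ leading (phase φ = -8.6°).

PF = 0.9888 (leading, φ = -8.6°)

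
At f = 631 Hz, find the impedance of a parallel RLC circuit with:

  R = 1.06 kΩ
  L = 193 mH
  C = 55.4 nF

Step 1 — Angular frequency: ω = 2π·f = 2π·631 = 3965 rad/s.
Step 2 — Component impedances:
  R: Z = R = 1060 Ω
  L: Z = jωL = j·3965·0.193 = 0 + j765.2 Ω
  C: Z = 1/(jωC) = -j/(ω·C) = 0 - j4553 Ω
Step 3 — Parallel combination: 1/Z_total = 1/R + 1/L + 1/C; Z_total = 455.3 + j524.7 Ω = 694.7∠49.1° Ω.

Z = 455.3 + j524.7 Ω = 694.7∠49.1° Ω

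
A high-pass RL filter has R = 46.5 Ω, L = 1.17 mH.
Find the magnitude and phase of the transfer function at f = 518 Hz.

Step 1 — Angular frequency: ω = 2π·518 = 3255 rad/s.
Step 2 — Transfer function: H(jω) = jωL/(R + jωL).
Step 3 — Numerator jωL = j·3.808; denominator R + jωL = 46.5 + j3.808.
Step 4 — H = 0.006662 + j0.08135.
Step 5 — Magnitude: |H| = 0.08162 (-21.8 dB); phase: φ = 85.3°.

|H| = 0.08162 (-21.8 dB), φ = 85.3°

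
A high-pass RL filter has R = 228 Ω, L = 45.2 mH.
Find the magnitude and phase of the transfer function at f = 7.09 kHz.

Step 1 — Angular frequency: ω = 2π·7090 = 4.455e+04 rad/s.
Step 2 — Transfer function: H(jω) = jωL/(R + jωL).
Step 3 — Numerator jωL = j·2014; denominator R + jωL = 228 + j2014.
Step 4 — H = 0.9873 + j0.1118.
Step 5 — Magnitude: |H| = 0.9937 (-0.1 dB); phase: φ = 6.5°.

|H| = 0.9937 (-0.1 dB), φ = 6.5°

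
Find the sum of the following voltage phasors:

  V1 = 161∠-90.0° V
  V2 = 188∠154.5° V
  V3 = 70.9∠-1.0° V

Step 1 — Convert each phasor to rectangular form:
  V1 = 161·(cos(-90.0°) + j·sin(-90.0°)) = 0 - j161 V
  V2 = 188·(cos(154.5°) + j·sin(154.5°)) = -169.7 + j80.94 V
  V3 = 70.9·(cos(-1.0°) + j·sin(-1.0°)) = 70.89 - j1.237 V
Step 2 — Sum components: V_total = -98.8 - j81.3 V.
Step 3 — Convert to polar: |V_total| = 127.9 V, ∠V_total = -140.5°.

V_total = 127.9∠-140.5° V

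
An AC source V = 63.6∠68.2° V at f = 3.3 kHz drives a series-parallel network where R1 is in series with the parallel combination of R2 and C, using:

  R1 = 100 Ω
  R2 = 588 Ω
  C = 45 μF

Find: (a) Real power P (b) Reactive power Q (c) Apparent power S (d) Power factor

Step 1 — Angular frequency: ω = 2π·f = 2π·3300 = 2.073e+04 rad/s.
Step 2 — Component impedances:
  R1: Z = R = 100 Ω
  R2: Z = R = 588 Ω
  C: Z = 1/(jωC) = -j/(ω·C) = 0 - j1.072 Ω
Step 3 — Parallel branch: R2 || C = 1/(1/R2 + 1/C) = 0.001953 - j1.072 Ω.
Step 4 — Series with R1: Z_total = R1 + (R2 || C) = 100 - j1.072 Ω = 100∠-0.6° Ω.
Step 5 — Source phasor: V = 63.6∠68.2° V = 23.62 + j59.05 V.
Step 6 — Current: I = V / Z = 0.2298 + j0.593 A = 0.636∠68.8° A.
Step 7 — Complex power: S = V·I* = 40.44 - j0.4335 VA.
Step 8 — Real power: P = Re(S) = 40.44 W.
Step 9 — Reactive power: Q = Im(S) = -0.4335 VAR.
Step 10 — Apparent power: |S| = 40.45 VA.
Step 11 — Power factor: PF = P/|S| = 0.9999 (leading).

(a) P = 40.44 W  (b) Q = -0.4335 VAR  (c) S = 40.45 VA  (d) PF = 0.9999 (leading)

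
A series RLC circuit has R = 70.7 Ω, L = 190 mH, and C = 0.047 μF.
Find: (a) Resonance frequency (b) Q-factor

Step 1 — Resonance condition Im(Z)=0 gives ω₀ = 1/√(LC).
Step 2 — ω₀ = 1/√(0.19·4.7e-08) = 1.058e+04 rad/s.
Step 3 — f₀ = ω₀/(2π) = 1684 Hz.
Step 4 — Series Q: Q = ω₀L/R = 1.058e+04·0.19/70.7 = 28.44.

(a) f₀ = 1684 Hz  (b) Q = 28.44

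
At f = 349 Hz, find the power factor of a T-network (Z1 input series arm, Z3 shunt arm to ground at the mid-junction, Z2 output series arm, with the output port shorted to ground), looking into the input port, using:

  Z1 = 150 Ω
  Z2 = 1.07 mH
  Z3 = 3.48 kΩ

Step 1 — Angular frequency: ω = 2π·f = 2π·349 = 2193 rad/s.
Step 2 — Component impedances:
  Z1: Z = R = 150 Ω
  Z2: Z = jωL = j·2193·0.00107 = 0 + j2.346 Ω
  Z3: Z = R = 3480 Ω
Step 3 — With the output port shorted to ground, the output series arm Z2 runs from the junction to ground; the shunt arm Z3 also runs from the junction to ground. They appear in parallel: Z3 || Z2 = 0.001582 + j2.346 Ω.
Step 4 — Series with input arm Z1: Z_in = Z1 + (Z3 || Z2) = 150 + j2.346 Ω = 150∠0.9° Ω.
Step 5 — Power factor: PF = cos(φ) = Re(Z)/|Z| = 150/150.02 = 0.9999.
Step 6 — Type: Im(Z) = 2.346 ⇒ lagging (phase φ = 0.9°).

PF = 0.9999 (lagging, φ = 0.9°)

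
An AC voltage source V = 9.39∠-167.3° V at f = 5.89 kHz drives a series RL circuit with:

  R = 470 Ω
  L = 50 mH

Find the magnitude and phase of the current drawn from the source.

Step 1 — Angular frequency: ω = 2π·f = 2π·5890 = 3.701e+04 rad/s.
Step 2 — Component impedances:
  R: Z = R = 470 Ω
  L: Z = jωL = j·3.701e+04·0.05 = 0 + j1850 Ω
Step 3 — Series combination: Z_total = R + L = 470 + j1850 Ω = 1909∠75.7° Ω.
Step 4 — Source phasor: V = 9.39∠-167.3° V = -9.16 - j2.064 V.
Step 5 — Ohm's law: I = V / Z_total = (-9.16 - j2.064) / (470 + j1850) = -0.002229 + j0.004384 A.
Step 6 — Convert to polar: |I| = 0.004918 A, ∠I = 117.0°.

I = 0.004918∠117.0° A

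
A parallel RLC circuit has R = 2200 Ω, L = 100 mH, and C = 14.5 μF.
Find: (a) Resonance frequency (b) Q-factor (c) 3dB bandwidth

Step 1 — Resonance: ω₀ = 1/√(LC) = 1/√(0.1·1.45e-05) = 830.5 rad/s.
Step 2 — f₀ = ω₀/(2π) = 132.2 Hz.
Step 3 — Parallel Q: Q = R/(ω₀L) = 2200/(830.5·0.1) = 26.49.
Step 4 — Bandwidth: Δω = ω₀/Q = 31.35 rad/s; BW = Δω/(2π) = 4.989 Hz.

(a) f₀ = 132.2 Hz  (b) Q = 26.49  (c) BW = 4.989 Hz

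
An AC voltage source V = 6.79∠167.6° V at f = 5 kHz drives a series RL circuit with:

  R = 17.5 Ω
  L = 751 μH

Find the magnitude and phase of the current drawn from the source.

Step 1 — Angular frequency: ω = 2π·f = 2π·5000 = 3.142e+04 rad/s.
Step 2 — Component impedances:
  R: Z = R = 17.5 Ω
  L: Z = jωL = j·3.142e+04·0.000751 = 0 + j23.59 Ω
Step 3 — Series combination: Z_total = R + L = 17.5 + j23.59 Ω = 29.38∠53.4° Ω.
Step 4 — Source phasor: V = 6.79∠167.6° V = -6.632 + j1.458 V.
Step 5 — Ohm's law: I = V / Z_total = (-6.632 + j1.458) / (17.5 + j23.59) = -0.09463 + j0.2109 A.
Step 6 — Convert to polar: |I| = 0.2311 A, ∠I = 114.2°.

I = 0.2311∠114.2° A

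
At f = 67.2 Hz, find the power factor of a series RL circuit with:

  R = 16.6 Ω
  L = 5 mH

Step 1 — Angular frequency: ω = 2π·f = 2π·67.2 = 422.2 rad/s.
Step 2 — Component impedances:
  R: Z = R = 16.6 Ω
  L: Z = jωL = j·422.2·0.005 = 0 + j2.111 Ω
Step 3 — Series combination: Z_total = R + L = 16.6 + j2.111 Ω = 16.73∠7.2° Ω.
Step 4 — Power factor: PF = cos(φ) = Re(Z)/|Z| = 16.6/16.734 = 0.992.
Step 5 — Type: Im(Z) = 2.111 ⇒ lagging (phase φ = 7.2°).

PF = 0.992 (lagging, φ = 7.2°)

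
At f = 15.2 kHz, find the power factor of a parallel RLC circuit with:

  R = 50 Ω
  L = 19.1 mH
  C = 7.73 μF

Step 1 — Angular frequency: ω = 2π·f = 2π·1.52e+04 = 9.55e+04 rad/s.
Step 2 — Component impedances:
  R: Z = R = 50 Ω
  L: Z = jωL = j·9.55e+04·0.0191 = 0 + j1824 Ω
  C: Z = 1/(jωC) = -j/(ω·C) = 0 - j1.355 Ω
Step 3 — Parallel combination: 1/Z_total = 1/R + 1/L + 1/C; Z_total = 0.03672 - j1.355 Ω = 1.355∠-88.4° Ω.
Step 4 — Power factor: PF = cos(φ) = Re(Z)/|Z| = 0.03672/1.355 = 0.0271.
Step 5 — Type: Im(Z) = -1.355 ⇒ leading (phase φ = -88.4°).

PF = 0.0271 (leading, φ = -88.4°)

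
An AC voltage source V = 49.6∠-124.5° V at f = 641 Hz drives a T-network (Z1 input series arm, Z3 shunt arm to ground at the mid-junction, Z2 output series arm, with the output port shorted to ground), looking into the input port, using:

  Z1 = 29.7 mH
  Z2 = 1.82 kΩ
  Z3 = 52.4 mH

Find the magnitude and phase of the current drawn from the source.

Step 1 — Angular frequency: ω = 2π·f = 2π·641 = 4028 rad/s.
Step 2 — Component impedances:
  Z1: Z = jωL = j·4028·0.0297 = 0 + j119.6 Ω
  Z2: Z = R = 1820 Ω
  Z3: Z = jωL = j·4028·0.0524 = 0 + j211 Ω
Step 3 — With the output port shorted to ground, the output series arm Z2 runs from the junction to ground; the shunt arm Z3 also runs from the junction to ground. They appear in parallel: Z3 || Z2 = 24.15 + j208.2 Ω.
Step 4 — Series with input arm Z1: Z_in = Z1 + (Z3 || Z2) = 24.15 + j327.9 Ω = 328.7∠85.8° Ω.
Step 5 — Source phasor: V = 49.6∠-124.5° V = -28.09 - j40.88 V.
Step 6 — Ohm's law: I = V / Z_total = (-28.09 - j40.88) / (24.15 + j327.9) = -0.1303 + j0.07609 A.
Step 7 — Convert to polar: |I| = 0.1509 A, ∠I = 149.7°.

I = 0.1509∠149.7° A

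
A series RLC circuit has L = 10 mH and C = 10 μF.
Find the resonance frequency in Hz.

Step 1 — Resonance condition Im(Z)=0 gives ω₀ = 1/√(LC).
Step 2 — ω₀ = 1/√(0.01·1e-05) = 3162 rad/s.
Step 3 — f₀ = ω₀/(2π) = 503.3 Hz.

f₀ = 503.3 Hz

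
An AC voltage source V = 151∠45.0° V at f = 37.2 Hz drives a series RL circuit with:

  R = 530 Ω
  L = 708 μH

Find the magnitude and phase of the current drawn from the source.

Step 1 — Angular frequency: ω = 2π·f = 2π·37.2 = 233.7 rad/s.
Step 2 — Component impedances:
  R: Z = R = 530 Ω
  L: Z = jωL = j·233.7·0.000708 = 0 + j0.1655 Ω
Step 3 — Series combination: Z_total = R + L = 530 + j0.1655 Ω = 530∠0.0° Ω.
Step 4 — Source phasor: V = 151∠45.0° V = 106.8 + j106.8 V.
Step 5 — Ohm's law: I = V / Z_total = (106.8 + j106.8) / (530 + j0.1655) = 0.2015 + j0.2014 A.
Step 6 — Convert to polar: |I| = 0.2849 A, ∠I = 45.0°.

I = 0.2849∠45.0° A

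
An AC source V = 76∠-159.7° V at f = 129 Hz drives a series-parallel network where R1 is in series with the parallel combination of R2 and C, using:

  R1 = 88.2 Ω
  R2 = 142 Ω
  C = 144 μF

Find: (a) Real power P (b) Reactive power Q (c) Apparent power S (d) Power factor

Step 1 — Angular frequency: ω = 2π·f = 2π·129 = 810.5 rad/s.
Step 2 — Component impedances:
  R1: Z = R = 88.2 Ω
  R2: Z = R = 142 Ω
  C: Z = 1/(jωC) = -j/(ω·C) = 0 - j8.568 Ω
Step 3 — Parallel branch: R2 || C = 1/(1/R2 + 1/C) = 0.5151 - j8.537 Ω.
Step 4 — Series with R1: Z_total = R1 + (R2 || C) = 88.72 - j8.537 Ω = 89.12∠-5.5° Ω.
Step 5 — Source phasor: V = 76∠-159.7° V = -71.28 - j26.37 V.
Step 6 — Current: I = V / Z = -0.7678 - j0.3711 A = 0.8527∠-154.2° A.
Step 7 — Complex power: S = V·I* = 64.51 - j6.208 VA.
Step 8 — Real power: P = Re(S) = 64.51 W.
Step 9 — Reactive power: Q = Im(S) = -6.208 VAR.
Step 10 — Apparent power: |S| = 64.81 VA.
Step 11 — Power factor: PF = P/|S| = 0.9954 (leading).

(a) P = 64.51 W  (b) Q = -6.208 VAR  (c) S = 64.81 VA  (d) PF = 0.9954 (leading)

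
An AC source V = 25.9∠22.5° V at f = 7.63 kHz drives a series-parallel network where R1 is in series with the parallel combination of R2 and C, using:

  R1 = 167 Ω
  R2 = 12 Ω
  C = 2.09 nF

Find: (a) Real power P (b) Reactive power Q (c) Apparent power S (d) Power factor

Step 1 — Angular frequency: ω = 2π·f = 2π·7630 = 4.794e+04 rad/s.
Step 2 — Component impedances:
  R1: Z = R = 167 Ω
  R2: Z = R = 12 Ω
  C: Z = 1/(jωC) = -j/(ω·C) = 0 - j9980 Ω
Step 3 — Parallel branch: R2 || C = 1/(1/R2 + 1/C) = 12 - j0.01443 Ω.
Step 4 — Series with R1: Z_total = R1 + (R2 || C) = 179 - j0.01443 Ω = 179∠-0.0° Ω.
Step 5 — Source phasor: V = 25.9∠22.5° V = 23.93 + j9.912 V.
Step 6 — Current: I = V / Z = 0.1337 + j0.05538 A = 0.1447∠22.5° A.
Step 7 — Complex power: S = V·I* = 3.748 - j0.0003021 VA.
Step 8 — Real power: P = Re(S) = 3.748 W.
Step 9 — Reactive power: Q = Im(S) = -0.0003021 VAR.
Step 10 — Apparent power: |S| = 3.748 VA.
Step 11 — Power factor: PF = P/|S| = 1 (leading).

(a) P = 3.748 W  (b) Q = -0.0003021 VAR  (c) S = 3.748 VA  (d) PF = 1 (leading)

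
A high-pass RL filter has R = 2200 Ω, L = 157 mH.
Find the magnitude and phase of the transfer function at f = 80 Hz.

Step 1 — Angular frequency: ω = 2π·80 = 502.7 rad/s.
Step 2 — Transfer function: H(jω) = jωL/(R + jωL).
Step 3 — Numerator jωL = j·78.92; denominator R + jωL = 2200 + j78.92.
Step 4 — H = 0.001285 + j0.03583.
Step 5 — Magnitude: |H| = 0.03585 (-28.9 dB); phase: φ = 87.9°.

|H| = 0.03585 (-28.9 dB), φ = 87.9°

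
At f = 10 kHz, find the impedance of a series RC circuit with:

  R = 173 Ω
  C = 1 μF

Step 1 — Angular frequency: ω = 2π·f = 2π·1e+04 = 6.283e+04 rad/s.
Step 2 — Component impedances:
  R: Z = R = 173 Ω
  C: Z = 1/(jωC) = -j/(ω·C) = 0 - j15.92 Ω
Step 3 — Series combination: Z_total = R + C = 173 - j15.92 Ω = 173.7∠-5.3° Ω.

Z = 173 - j15.92 Ω = 173.7∠-5.3° Ω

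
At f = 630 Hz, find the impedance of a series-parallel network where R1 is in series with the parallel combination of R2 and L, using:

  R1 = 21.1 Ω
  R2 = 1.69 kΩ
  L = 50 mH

Step 1 — Angular frequency: ω = 2π·f = 2π·630 = 3958 rad/s.
Step 2 — Component impedances:
  R1: Z = R = 21.1 Ω
  R2: Z = R = 1690 Ω
  L: Z = jωL = j·3958·0.05 = 0 + j197.9 Ω
Step 3 — Parallel branch: R2 || L = 1/(1/R2 + 1/L) = 22.87 + j195.2 Ω.
Step 4 — Series with R1: Z_total = R1 + (R2 || L) = 43.97 + j195.2 Ω = 200.1∠77.3° Ω.

Z = 43.97 + j195.2 Ω = 200.1∠77.3° Ω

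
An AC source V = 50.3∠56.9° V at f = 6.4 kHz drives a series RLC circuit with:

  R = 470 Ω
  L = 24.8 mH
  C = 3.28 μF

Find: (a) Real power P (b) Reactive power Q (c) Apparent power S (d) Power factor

Step 1 — Angular frequency: ω = 2π·f = 2π·6400 = 4.021e+04 rad/s.
Step 2 — Component impedances:
  R: Z = R = 470 Ω
  L: Z = jωL = j·4.021e+04·0.0248 = 0 + j997.3 Ω
  C: Z = 1/(jωC) = -j/(ω·C) = 0 - j7.582 Ω
Step 3 — Series combination: Z_total = R + L + C = 470 + j989.7 Ω = 1096∠64.6° Ω.
Step 4 — Source phasor: V = 50.3∠56.9° V = 27.47 + j42.14 V.
Step 5 — Current: I = V / Z = 0.0455 - j0.006149 A = 0.04591∠-7.7° A.
Step 6 — Complex power: S = V·I* = 0.9906 + j2.086 VA.
Step 7 — Real power: P = Re(S) = 0.9906 W.
Step 8 — Reactive power: Q = Im(S) = 2.086 VAR.
Step 9 — Apparent power: |S| = 2.309 VA.
Step 10 — Power factor: PF = P/|S| = 0.429 (lagging).

(a) P = 0.9906 W  (b) Q = 2.086 VAR  (c) S = 2.309 VA  (d) PF = 0.429 (lagging)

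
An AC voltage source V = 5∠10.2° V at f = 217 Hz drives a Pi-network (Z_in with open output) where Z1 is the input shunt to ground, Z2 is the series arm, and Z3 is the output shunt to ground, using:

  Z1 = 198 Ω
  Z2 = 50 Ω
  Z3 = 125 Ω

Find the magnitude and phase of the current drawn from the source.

Step 1 — Angular frequency: ω = 2π·f = 2π·217 = 1363 rad/s.
Step 2 — Component impedances:
  Z1: Z = R = 198 Ω
  Z2: Z = R = 50 Ω
  Z3: Z = R = 125 Ω
Step 3 — With open output, the series arm Z2 and the output shunt Z3 appear in series to ground: Z2 + Z3 = 175 Ω.
Step 4 — Parallel with input shunt Z1: Z_in = Z1 || (Z2 + Z3) = 92.9 Ω = 92.9∠0.0° Ω.
Step 5 — Source phasor: V = 5∠10.2° V = 4.921 + j0.8854 V.
Step 6 — Ohm's law: I = V / Z_total = (4.921 + j0.8854) / (92.9) = 0.05297 + j0.009531 A.
Step 7 — Convert to polar: |I| = 0.05382 A, ∠I = 10.2°.

I = 0.05382∠10.2° A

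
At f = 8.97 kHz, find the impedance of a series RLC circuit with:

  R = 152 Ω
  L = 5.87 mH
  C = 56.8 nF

Step 1 — Angular frequency: ω = 2π·f = 2π·8970 = 5.636e+04 rad/s.
Step 2 — Component impedances:
  R: Z = R = 152 Ω
  L: Z = jωL = j·5.636e+04·0.00587 = 0 + j330.8 Ω
  C: Z = 1/(jωC) = -j/(ω·C) = 0 - j312.4 Ω
Step 3 — Series combination: Z_total = R + L + C = 152 + j18.46 Ω = 153.1∠6.9° Ω.

Z = 152 + j18.46 Ω = 153.1∠6.9° Ω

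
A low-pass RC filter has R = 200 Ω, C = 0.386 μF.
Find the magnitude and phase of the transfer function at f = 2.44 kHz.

Step 1 — Angular frequency: ω = 2π·2440 = 1.533e+04 rad/s.
Step 2 — Transfer function: H(jω) = 1/(1 + jωRC).
Step 3 — Denominator: 1 + jωRC = 1 + j·1.533e+04·200·3.86e-07 = 1 + j1.184.
Step 4 — H = 0.4165 - j0.493.
Step 5 — Magnitude: |H| = 0.6454 (-3.8 dB); phase: φ = -49.8°.

|H| = 0.6454 (-3.8 dB), φ = -49.8°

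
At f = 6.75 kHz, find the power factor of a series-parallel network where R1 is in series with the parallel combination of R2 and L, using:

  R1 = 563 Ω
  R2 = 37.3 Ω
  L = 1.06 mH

Step 1 — Angular frequency: ω = 2π·f = 2π·6750 = 4.241e+04 rad/s.
Step 2 — Component impedances:
  R1: Z = R = 563 Ω
  R2: Z = R = 37.3 Ω
  L: Z = jωL = j·4.241e+04·0.00106 = 0 + j44.96 Ω
Step 3 — Parallel branch: R2 || L = 1/(1/R2 + 1/L) = 22.09 + j18.33 Ω.
Step 4 — Series with R1: Z_total = R1 + (R2 || L) = 585.1 + j18.33 Ω = 585.4∠1.8° Ω.
Step 5 — Power factor: PF = cos(φ) = Re(Z)/|Z| = 585.1/585.4 = 0.9995.
Step 6 — Type: Im(Z) = 18.33 ⇒ lagging (phase φ = 1.8°).

PF = 0.9995 (lagging, φ = 1.8°)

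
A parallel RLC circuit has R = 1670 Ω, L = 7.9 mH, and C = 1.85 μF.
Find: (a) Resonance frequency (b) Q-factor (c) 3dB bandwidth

Step 1 — Resonance: ω₀ = 1/√(LC) = 1/√(0.0079·1.85e-06) = 8272 rad/s.
Step 2 — f₀ = ω₀/(2π) = 1316 Hz.
Step 3 — Parallel Q: Q = R/(ω₀L) = 1670/(8272·0.0079) = 25.56.
Step 4 — Bandwidth: Δω = ω₀/Q = 323.7 rad/s; BW = Δω/(2π) = 51.51 Hz.

(a) f₀ = 1316 Hz  (b) Q = 25.56  (c) BW = 51.51 Hz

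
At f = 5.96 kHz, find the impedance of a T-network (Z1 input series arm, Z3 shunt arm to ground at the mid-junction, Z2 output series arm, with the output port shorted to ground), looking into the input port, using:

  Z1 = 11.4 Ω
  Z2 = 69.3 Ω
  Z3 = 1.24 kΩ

Step 1 — Angular frequency: ω = 2π·f = 2π·5960 = 3.745e+04 rad/s.
Step 2 — Component impedances:
  Z1: Z = R = 11.4 Ω
  Z2: Z = R = 69.3 Ω
  Z3: Z = R = 1240 Ω
Step 3 — With the output port shorted to ground, the output series arm Z2 runs from the junction to ground; the shunt arm Z3 also runs from the junction to ground. They appear in parallel: Z3 || Z2 = 65.63 Ω.
Step 4 — Series with input arm Z1: Z_in = Z1 + (Z3 || Z2) = 77.03 Ω = 77.03∠0.0° Ω.

Z = 77.03 Ω = 77.03∠0.0° Ω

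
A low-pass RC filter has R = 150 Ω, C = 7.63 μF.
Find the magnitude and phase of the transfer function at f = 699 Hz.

Step 1 — Angular frequency: ω = 2π·699 = 4392 rad/s.
Step 2 — Transfer function: H(jω) = 1/(1 + jωRC).
Step 3 — Denominator: 1 + jωRC = 1 + j·4392·150·7.63e-06 = 1 + j5.027.
Step 4 — H = 0.03807 - j0.1914.
Step 5 — Magnitude: |H| = 0.1951 (-14.2 dB); phase: φ = -78.7°.

|H| = 0.1951 (-14.2 dB), φ = -78.7°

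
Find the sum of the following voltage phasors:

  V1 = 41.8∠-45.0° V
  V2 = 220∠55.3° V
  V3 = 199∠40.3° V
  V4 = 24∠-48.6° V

Step 1 — Convert each phasor to rectangular form:
  V1 = 41.8·(cos(-45.0°) + j·sin(-45.0°)) = 29.56 - j29.56 V
  V2 = 220·(cos(55.3°) + j·sin(55.3°)) = 125.2 + j180.9 V
  V3 = 199·(cos(40.3°) + j·sin(40.3°)) = 151.8 + j128.7 V
  V4 = 24·(cos(-48.6°) + j·sin(-48.6°)) = 15.87 - j18 V
Step 2 — Sum components: V_total = 322.4 + j262 V.
Step 3 — Convert to polar: |V_total| = 415.5 V, ∠V_total = 39.1°.

V_total = 415.5∠39.1° V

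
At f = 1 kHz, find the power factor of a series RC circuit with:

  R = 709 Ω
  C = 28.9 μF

Step 1 — Angular frequency: ω = 2π·f = 2π·1000 = 6283 rad/s.
Step 2 — Component impedances:
  R: Z = R = 709 Ω
  C: Z = 1/(jωC) = -j/(ω·C) = 0 - j5.507 Ω
Step 3 — Series combination: Z_total = R + C = 709 - j5.507 Ω = 709∠-0.4° Ω.
Step 4 — Power factor: PF = cos(φ) = Re(Z)/|Z| = 709/709 = 1.
Step 5 — Type: Im(Z) = -5.507 ⇒ leading (phase φ = -0.4°).

PF = 1 (leading, φ = -0.4°)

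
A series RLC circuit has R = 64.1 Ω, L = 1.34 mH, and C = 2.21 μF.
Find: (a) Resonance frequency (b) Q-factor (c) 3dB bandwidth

Step 1 — Resonance condition Im(Z)=0 gives ω₀ = 1/√(LC).
Step 2 — ω₀ = 1/√(0.00134·2.21e-06) = 1.838e+04 rad/s.
Step 3 — f₀ = ω₀/(2π) = 2925 Hz.
Step 4 — Series Q: Q = ω₀L/R = 1.838e+04·0.00134/64.1 = 0.3841.
Step 5 — 3dB bandwidth: Δω = ω₀/Q = 4.784e+04 rad/s; BW = Δω/(2π) = 7613 Hz.

(a) f₀ = 2925 Hz  (b) Q = 0.3841  (c) BW = 7613 Hz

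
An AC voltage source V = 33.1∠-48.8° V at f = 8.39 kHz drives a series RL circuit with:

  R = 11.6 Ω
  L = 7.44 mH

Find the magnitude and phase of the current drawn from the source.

Step 1 — Angular frequency: ω = 2π·f = 2π·8390 = 5.272e+04 rad/s.
Step 2 — Component impedances:
  R: Z = R = 11.6 Ω
  L: Z = jωL = j·5.272e+04·0.00744 = 0 + j392.2 Ω
Step 3 — Series combination: Z_total = R + L = 11.6 + j392.2 Ω = 392.4∠88.3° Ω.
Step 4 — Source phasor: V = 33.1∠-48.8° V = 21.8 - j24.9 V.
Step 5 — Ohm's law: I = V / Z_total = (21.8 - j24.9) / (11.6 + j392.2) = -0.0618 - j0.05742 A.
Step 6 — Convert to polar: |I| = 0.08436 A, ∠I = -137.1°.

I = 0.08436∠-137.1° A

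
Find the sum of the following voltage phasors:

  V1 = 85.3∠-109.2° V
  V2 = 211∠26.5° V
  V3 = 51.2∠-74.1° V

Step 1 — Convert each phasor to rectangular form:
  V1 = 85.3·(cos(-109.2°) + j·sin(-109.2°)) = -28.05 - j80.56 V
  V2 = 211·(cos(26.5°) + j·sin(26.5°)) = 188.8 + j94.15 V
  V3 = 51.2·(cos(-74.1°) + j·sin(-74.1°)) = 14.03 - j49.24 V
Step 2 — Sum components: V_total = 174.8 - j35.65 V.
Step 3 — Convert to polar: |V_total| = 178.4 V, ∠V_total = -11.5°.

V_total = 178.4∠-11.5° V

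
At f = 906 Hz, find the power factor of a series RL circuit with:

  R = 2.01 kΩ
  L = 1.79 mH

Step 1 — Angular frequency: ω = 2π·f = 2π·906 = 5693 rad/s.
Step 2 — Component impedances:
  R: Z = R = 2010 Ω
  L: Z = jωL = j·5693·0.00179 = 0 + j10.19 Ω
Step 3 — Series combination: Z_total = R + L = 2010 + j10.19 Ω = 2010∠0.3° Ω.
Step 4 — Power factor: PF = cos(φ) = Re(Z)/|Z| = 2010/2010 = 1.
Step 5 — Type: Im(Z) = 10.19 ⇒ lagging (phase φ = 0.3°).

PF = 1 (lagging, φ = 0.3°)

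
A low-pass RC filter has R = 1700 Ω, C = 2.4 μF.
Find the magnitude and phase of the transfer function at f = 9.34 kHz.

Step 1 — Angular frequency: ω = 2π·9340 = 5.868e+04 rad/s.
Step 2 — Transfer function: H(jω) = 1/(1 + jωRC).
Step 3 — Denominator: 1 + jωRC = 1 + j·5.868e+04·1700·2.4e-06 = 1 + j239.4.
Step 4 — H = 1.744e-05 - j0.004176.
Step 5 — Magnitude: |H| = 0.004176 (-47.6 dB); phase: φ = -89.8°.

|H| = 0.004176 (-47.6 dB), φ = -89.8°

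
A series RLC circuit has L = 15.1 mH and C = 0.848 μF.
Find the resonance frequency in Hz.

Step 1 — Resonance condition Im(Z)=0 gives ω₀ = 1/√(LC).
Step 2 — ω₀ = 1/√(0.0151·8.48e-07) = 8837 rad/s.
Step 3 — f₀ = ω₀/(2π) = 1406 Hz.

f₀ = 1406 Hz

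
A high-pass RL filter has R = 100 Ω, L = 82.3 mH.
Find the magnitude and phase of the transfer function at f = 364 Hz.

Step 1 — Angular frequency: ω = 2π·364 = 2287 rad/s.
Step 2 — Transfer function: H(jω) = jωL/(R + jωL).
Step 3 — Numerator jωL = j·188.2; denominator R + jωL = 100 + j188.2.
Step 4 — H = 0.7799 + j0.4143.
Step 5 — Magnitude: |H| = 0.8831 (-1.1 dB); phase: φ = 28.0°.

|H| = 0.8831 (-1.1 dB), φ = 28.0°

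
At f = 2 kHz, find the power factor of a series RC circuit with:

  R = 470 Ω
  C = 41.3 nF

Step 1 — Angular frequency: ω = 2π·f = 2π·2000 = 1.257e+04 rad/s.
Step 2 — Component impedances:
  R: Z = R = 470 Ω
  C: Z = 1/(jωC) = -j/(ω·C) = 0 - j1927 Ω
Step 3 — Series combination: Z_total = R + C = 470 - j1927 Ω = 1983∠-76.3° Ω.
Step 4 — Power factor: PF = cos(φ) = Re(Z)/|Z| = 470/1983 = 0.237.
Step 5 — Type: Im(Z) = -1927 ⇒ leading (phase φ = -76.3°).

PF = 0.237 (leading, φ = -76.3°)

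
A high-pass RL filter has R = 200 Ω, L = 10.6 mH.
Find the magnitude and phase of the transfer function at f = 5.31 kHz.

Step 1 — Angular frequency: ω = 2π·5310 = 3.336e+04 rad/s.
Step 2 — Transfer function: H(jω) = jωL/(R + jωL).
Step 3 — Numerator jωL = j·353.7; denominator R + jωL = 200 + j353.7.
Step 4 — H = 0.7577 + j0.4285.
Step 5 — Magnitude: |H| = 0.8704 (-1.2 dB); phase: φ = 29.5°.

|H| = 0.8704 (-1.2 dB), φ = 29.5°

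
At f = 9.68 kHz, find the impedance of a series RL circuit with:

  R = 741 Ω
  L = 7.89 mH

Step 1 — Angular frequency: ω = 2π·f = 2π·9680 = 6.082e+04 rad/s.
Step 2 — Component impedances:
  R: Z = R = 741 Ω
  L: Z = jωL = j·6.082e+04·0.00789 = 0 + j479.9 Ω
Step 3 — Series combination: Z_total = R + L = 741 + j479.9 Ω = 882.8∠32.9° Ω.

Z = 741 + j479.9 Ω = 882.8∠32.9° Ω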